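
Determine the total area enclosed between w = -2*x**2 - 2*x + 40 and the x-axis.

The curve meets the x-axis where -2*x**2 - 2*x + 40 = 0, i.e. -2*(x - 4)*(x + 5) = 0, at x = -5, 4.
On [-5, 4] the curve lies above the axis; ∫[-5,4] (-2*x**2 - 2*x + 40) dx = 243, giving area 243.

243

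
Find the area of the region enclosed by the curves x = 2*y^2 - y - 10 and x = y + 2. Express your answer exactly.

125/3

Both boundary curves give x as a function of y, so integrate with respect to y. Setting them equal: 2*y^2 - 2*y - 12 = 0, i.e. 2*(y - 3)*(y + 2) = 0, so they meet at y = -2, 3.
For y in [-2, 3], x = 2*y^2 - y - 10 is on the left; area = ∫[-2,3] (-(2*y^2 - 2*y - 12)) dy = 125/3.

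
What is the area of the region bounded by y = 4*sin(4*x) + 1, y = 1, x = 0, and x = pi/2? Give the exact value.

The difference (4*sin(4*x) + 1) - (1) = 4*sin(4*x) changes sign at x = pi/4 inside [0, pi/2], so split the integral there.
∫[0,pi/4] (4*sin(4*x)) dx = 2.
∫[pi/4,pi/2] (4*sin(4*x)) dx = -2; the area of that piece is 2.
Total area = 2 + 2 = 4.

4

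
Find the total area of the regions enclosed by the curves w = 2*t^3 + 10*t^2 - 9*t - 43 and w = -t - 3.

937/6

Set the curves equal: 2*t^3 + 10*t^2 - 9*t - 43 = -t - 3, so 2*t^3 + 10*t^2 - 8*t - 40 = 0, which factors as 2*(t - 2)*(t + 2)*(t + 5) = 0. The curves meet at t = -5, -2, 2.
On [-5, -2], w = 2*t^3 + 10*t^2 - 9*t - 43 is on top; that piece has area ∫[-5,-2] (2*t^3 + 10*t^2 - 8*t - 40) dt = 99/2.
On [-2, 2], w = -t - 3 is on top; that piece has area ∫[-2,2] (-(2*t^3 + 10*t^2 - 8*t - 40)) dt = 320/3.
Total enclosed area = 99/2 + 320/3 = 937/6.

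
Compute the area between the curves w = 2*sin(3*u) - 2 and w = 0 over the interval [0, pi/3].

-4/3 + 2*pi/3

On [0, pi/3], (2*sin(3*u) - 2) - (0) = 2*sin(3*u) - 2 is ≤ 0 throughout, so the area is a single integral of |2*sin(3*u) - 2|.
∫[0,pi/3] (2*sin(3*u) - 2) du = 4/3 - 2*pi/3; the area of that piece is -4/3 + 2*pi/3.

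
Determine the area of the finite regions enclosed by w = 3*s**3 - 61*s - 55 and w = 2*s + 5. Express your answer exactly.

Set the curves equal: 3*s**3 - 61*s - 55 = 2*s + 5, so 3*s**3 - 63*s - 60 = 0, which factors as 3*(s - 5)*(s + 1)*(s + 4) = 0. The curves meet at s = -4, -1, 5.
On [-4, -1], w = 3*s**3 - 61*s - 55 is on top; that piece has area ∫[-4,-1] (3*s**3 - 63*s - 60) ds = 405/4.
On [-1, 5], w = 2*s + 5 is on top; that piece has area ∫[-1,5] (-(3*s**3 - 63*s - 60)) ds = 648.
Total enclosed area = 405/4 + 648 = 2997/4.

2997/4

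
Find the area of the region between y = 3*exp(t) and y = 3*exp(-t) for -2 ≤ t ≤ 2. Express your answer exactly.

The difference (3*exp(t)) - (3*exp(-t)) = 3*exp(t) - 3*exp(-t) changes sign at t = 0 inside [-2, 2], so split the integral there.
∫[-2,0] (3*exp(t) - 3*exp(-t)) dt = -3*exp(2) - 3*exp(-2) + 6; the area of that piece is -6 + 3*exp(-2) + 3*exp(2).
∫[0,2] (3*exp(t) - 3*exp(-t)) dt = -6 + 3*exp(-2) + 3*exp(2).
Total area = (-6 + 3*exp(-2) + 3*exp(2)) + (-6 + 3*exp(-2) + 3*exp(2)) = -12 + 6*exp(-2) + 6*exp(2).

-12 + 6*exp(-2) + 6*exp(2)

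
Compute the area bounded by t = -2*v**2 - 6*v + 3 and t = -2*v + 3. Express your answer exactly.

8/3

Both boundary curves give t as a function of v, so integrate with respect to v. Setting them equal: -2*v**2 - 4*v = 0, i.e. -2*v*(v + 2) = 0, so they meet at v = -2, 0.
For v in [-2, 0], t = -2*v**2 - 6*v + 3 is on the right; area = ∫[-2,0] (-2*v**2 - 4*v) dv = 8/3.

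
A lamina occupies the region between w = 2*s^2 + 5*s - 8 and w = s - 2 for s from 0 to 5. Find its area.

The difference (2*s^2 + 5*s - 8) - (s - 2) = 2*s^2 + 4*s - 6 changes sign at s = 1 inside [0, 5], so split the integral there.
∫[0,1] (2*s^2 + 4*s - 6) ds = -10/3; the area of that piece is 10/3.
∫[1,5] (2*s^2 + 4*s - 6) ds = 320/3.
Total area = 10/3 + 320/3 = 110.

110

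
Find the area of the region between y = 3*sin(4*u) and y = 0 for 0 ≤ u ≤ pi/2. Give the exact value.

3

The difference (3*sin(4*u)) - (0) = 3*sin(4*u) changes sign at u = pi/4 inside [0, pi/2], so split the integral there.
∫[0,pi/4] (3*sin(4*u)) du = 3/2.
∫[pi/4,pi/2] (3*sin(4*u)) du = -3/2; the area of that piece is 3/2.
Total area = 3/2 + 3/2 = 3.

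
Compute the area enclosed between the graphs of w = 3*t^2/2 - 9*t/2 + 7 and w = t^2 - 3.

1/12

Set the curves equal: 3*t^2/2 - 9*t/2 + 7 = t^2 - 3, so t^2/2 - 9*t/2 + 10 = 0, which factors as (t - 5)*(t - 4)/2 = 0. The curves meet at t = 4, 5.
On [4, 5], w = t^2 - 3 is on top; that piece has area ∫[4,5] (-(t^2/2 - 9*t/2 + 10)) dt = 1/12.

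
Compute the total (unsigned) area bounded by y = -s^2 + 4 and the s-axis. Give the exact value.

The curve meets the s-axis where -s^2 + 4 = 0, i.e. -(s - 2)*(s + 2) = 0, at s = -2, 2.
On [-2, 2] the curve lies above the axis; ∫[-2,2] (-s^2 + 4) ds = 32/3, giving area 32/3.

32/3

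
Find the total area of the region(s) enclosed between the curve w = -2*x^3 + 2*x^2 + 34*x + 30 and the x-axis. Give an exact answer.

The curve meets the x-axis where -2*x^3 + 2*x^2 + 34*x + 30 = 0, i.e. -2*(x - 5)*(x + 1)*(x + 3) = 0, at x = -3, -1, 5.
On [-3, -1] the curve lies below the axis; ∫[-3,-1] (-2*x^3 + 2*x^2 + 34*x + 30) dx = -56/3, giving area 56/3.
On [-1, 5] the curve lies above the axis; ∫[-1,5] (-2*x^3 + 2*x^2 + 34*x + 30) dx = 360, giving area 360.
Total area = 56/3 + 360 = 1136/3.

1136/3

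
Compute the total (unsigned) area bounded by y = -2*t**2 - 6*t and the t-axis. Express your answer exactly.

9

The curve meets the t-axis where -2*t**2 - 6*t = 0, i.e. -2*t*(t + 3) = 0, at t = -3, 0.
On [-3, 0] the curve lies above the axis; ∫[-3,0] (-2*t**2 - 6*t) dt = 9, giving area 9.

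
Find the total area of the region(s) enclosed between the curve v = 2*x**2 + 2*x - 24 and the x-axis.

343/3

The curve meets the x-axis where 2*x**2 + 2*x - 24 = 0, i.e. 2*(x - 3)*(x + 4) = 0, at x = -4, 3.
On [-4, 3] the curve lies below the axis; ∫[-4,3] (2*x**2 + 2*x - 24) dx = -343/3, giving area 343/3.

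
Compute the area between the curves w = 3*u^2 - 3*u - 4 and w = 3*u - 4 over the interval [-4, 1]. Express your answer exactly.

114

The difference (3*u^2 - 3*u - 4) - (3*u - 4) = 3*u^2 - 6*u changes sign at u = 0 inside [-4, 1], so split the integral there.
∫[-4,0] (3*u^2 - 6*u) du = 112.
∫[0,1] (3*u^2 - 6*u) du = -2; the area of that piece is 2.
Total area = 112 + 2 = 114.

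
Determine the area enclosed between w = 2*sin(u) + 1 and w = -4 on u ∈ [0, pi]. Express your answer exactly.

4 + 5*pi

On [0, pi], (2*sin(u) + 1) - (-4) = 2*sin(u) + 5 is ≥ 0 throughout, so the area is a single integral of |2*sin(u) + 5|.
∫[0,pi] (2*sin(u) + 5) du = 4 + 5*pi.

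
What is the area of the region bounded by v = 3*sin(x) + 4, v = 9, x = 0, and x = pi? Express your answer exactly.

-6 + 5*pi

On [0, pi], (3*sin(x) + 4) - (9) = 3*sin(x) - 5 is ≤ 0 throughout, so the area is a single integral of |3*sin(x) - 5|.
∫[0,pi] (3*sin(x) - 5) dx = 6 - 5*pi; the area of that piece is -6 + 5*pi.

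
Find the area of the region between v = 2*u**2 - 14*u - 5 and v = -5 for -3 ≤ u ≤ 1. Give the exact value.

The difference (2*u**2 - 14*u - 5) - (-5) = 2*u**2 - 14*u changes sign at u = 0 inside [-3, 1], so split the integral there.
∫[-3,0] (2*u**2 - 14*u) du = 81.
∫[0,1] (2*u**2 - 14*u) du = -19/3; the area of that piece is 19/3.
Total area = 81 + 19/3 = 262/3.

262/3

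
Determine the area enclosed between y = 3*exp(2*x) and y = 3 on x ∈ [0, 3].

On [0, 3], (3*exp(2*x)) - (3) = 3*exp(2*x) - 3 is ≥ 0 throughout, so the area is a single integral of |3*exp(2*x) - 3|.
∫[0,3] (3*exp(2*x) - 3) dx = -21/2 + 3*exp(6)/2.

-21/2 + 3*exp(6)/2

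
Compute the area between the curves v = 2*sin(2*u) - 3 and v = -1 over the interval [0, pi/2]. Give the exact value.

On [0, pi/2], (2*sin(2*u) - 3) - (-1) = 2*sin(2*u) - 2 is ≤ 0 throughout, so the area is a single integral of |2*sin(2*u) - 2|.
∫[0,pi/2] (2*sin(2*u) - 2) du = 2 - pi; the area of that piece is -2 + pi.

-2 + pi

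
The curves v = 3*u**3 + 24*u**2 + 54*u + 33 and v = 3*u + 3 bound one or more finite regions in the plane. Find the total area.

Set the curves equal: 3*u**3 + 24*u**2 + 54*u + 33 = 3*u + 3, so 3*u**3 + 24*u**2 + 51*u + 30 = 0, which factors as 3*(u + 1)*(u + 2)*(u + 5) = 0. The curves meet at u = -5, -2, -1.
On [-5, -2], v = 3*u**3 + 24*u**2 + 54*u + 33 is on top; that piece has area ∫[-5,-2] (3*u**3 + 24*u**2 + 51*u + 30) du = 135/4.
On [-2, -1], v = 3*u + 3 is on top; that piece has area ∫[-2,-1] (-(3*u**3 + 24*u**2 + 51*u + 30)) du = 7/4.
Total enclosed area = 135/4 + 7/4 = 71/2.

71/2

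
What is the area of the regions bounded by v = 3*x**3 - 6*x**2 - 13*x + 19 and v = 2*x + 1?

253/4

Set the curves equal: 3*x**3 - 6*x**2 - 13*x + 19 = 2*x + 1, so 3*x**3 - 6*x**2 - 15*x + 18 = 0, which factors as 3*(x - 3)*(x - 1)*(x + 2) = 0. The curves meet at x = -2, 1, 3.
On [-2, 1], v = 3*x**3 - 6*x**2 - 13*x + 19 is on top; that piece has area ∫[-2,1] (3*x**3 - 6*x**2 - 15*x + 18) dx = 189/4.
On [1, 3], v = 2*x + 1 is on top; that piece has area ∫[1,3] (-(3*x**3 - 6*x**2 - 15*x + 18)) dx = 16.
Total enclosed area = 189/4 + 16 = 253/4.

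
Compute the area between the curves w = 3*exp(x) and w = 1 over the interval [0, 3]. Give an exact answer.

-6 + 3*exp(3)

On [0, 3], (3*exp(x)) - (1) = 3*exp(x) - 1 is ≥ 0 throughout, so the area is a single integral of |3*exp(x) - 1|.
∫[0,3] (3*exp(x) - 1) dx = -6 + 3*exp(3).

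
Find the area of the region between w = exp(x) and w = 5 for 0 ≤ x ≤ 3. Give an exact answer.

-24 + 10*log(5) + exp(3)

The difference (exp(x)) - (5) = exp(x) - 5 changes sign at x = log(5) inside [0, 3], so split the integral there.
∫[0,log(5)] (exp(x) - 5) dx = 4 - log(3125); the area of that piece is -4 + log(3125).
∫[log(5),3] (exp(x) - 5) dx = -20 + 5*log(5) + exp(3).
Total area = (-4 + log(3125)) + (-20 + 5*log(5) + exp(3)) = -24 + 10*log(5) + exp(3).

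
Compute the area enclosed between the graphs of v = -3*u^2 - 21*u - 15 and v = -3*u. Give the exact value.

32

Set the curves equal: -3*u^2 - 21*u - 15 = -3*u, so -3*u^2 - 18*u - 15 = 0, which factors as -3*(u + 1)*(u + 5) = 0. The curves meet at u = -5, -1.
On [-5, -1], v = -3*u^2 - 21*u - 15 is on top; that piece has area ∫[-5,-1] (-3*u^2 - 18*u - 15) du = 32.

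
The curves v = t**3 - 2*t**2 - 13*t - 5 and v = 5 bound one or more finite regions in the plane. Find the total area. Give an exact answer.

Set the curves equal: t**3 - 2*t**2 - 13*t - 5 = 5, so t**3 - 2*t**2 - 13*t - 10 = 0, which factors as (t - 5)*(t + 1)*(t + 2) = 0. The curves meet at t = -2, -1, 5.
On [-2, -1], v = t**3 - 2*t**2 - 13*t - 5 is on top; that piece has area ∫[-2,-1] (t**3 - 2*t**2 - 13*t - 10) dt = 13/12.
On [-1, 5], v = 5 is on top; that piece has area ∫[-1,5] (-(t**3 - 2*t**2 - 13*t - 10)) dt = 144.
Total enclosed area = 13/12 + 144 = 1741/12.

1741/12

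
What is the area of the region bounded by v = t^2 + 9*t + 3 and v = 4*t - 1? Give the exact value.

9/2

Set the curves equal: t^2 + 9*t + 3 = 4*t - 1, so t^2 + 5*t + 4 = 0, which factors as (t + 1)*(t + 4) = 0. The curves meet at t = -4, -1.
On [-4, -1], v = 4*t - 1 is on top; that piece has area ∫[-4,-1] (-(t^2 + 5*t + 4)) dt = 9/2.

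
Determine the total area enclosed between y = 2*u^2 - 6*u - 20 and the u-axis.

343/3

The curve meets the u-axis where 2*u^2 - 6*u - 20 = 0, i.e. 2*(u - 5)*(u + 2) = 0, at u = -2, 5.
On [-2, 5] the curve lies below the axis; ∫[-2,5] (2*u^2 - 6*u - 20) du = -343/3, giving area 343/3.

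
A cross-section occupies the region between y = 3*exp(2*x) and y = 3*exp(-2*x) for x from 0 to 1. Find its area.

-3 + 3*exp(-2)/2 + 3*exp(2)/2

On [0, 1], (3*exp(2*x)) - (3*exp(-2*x)) = 3*exp(2*x) - 3*exp(-2*x) is ≥ 0 throughout, so the area is a single integral of |3*exp(2*x) - 3*exp(-2*x)|.
∫[0,1] (3*exp(2*x) - 3*exp(-2*x)) dx = -3 + 3*exp(-2)/2 + 3*exp(2)/2.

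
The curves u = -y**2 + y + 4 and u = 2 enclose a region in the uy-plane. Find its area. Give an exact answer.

Both boundary curves give u as a function of y, so integrate with respect to y. Setting them equal: -y**2 + y + 2 = 0, i.e. -(y - 2)*(y + 1) = 0, so they meet at y = -1, 2.
For y in [-1, 2], u = -y**2 + y + 4 is on the right; area = ∫[-1,2] (-y**2 + y + 2) dy = 9/2.

9/2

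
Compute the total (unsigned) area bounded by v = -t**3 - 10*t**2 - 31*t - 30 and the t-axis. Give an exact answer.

37/12

The curve meets the t-axis where -t**3 - 10*t**2 - 31*t - 30 = 0, i.e. -(t + 2)*(t + 3)*(t + 5) = 0, at t = -5, -3, -2.
On [-5, -3] the curve lies below the axis; ∫[-5,-3] (-t**3 - 10*t**2 - 31*t - 30) dt = -8/3, giving area 8/3.
On [-3, -2] the curve lies above the axis; ∫[-3,-2] (-t**3 - 10*t**2 - 31*t - 30) dt = 5/12, giving area 5/12.
Total area = 8/3 + 5/12 = 37/12.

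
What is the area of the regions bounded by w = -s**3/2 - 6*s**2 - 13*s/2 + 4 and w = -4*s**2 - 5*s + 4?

Set the curves equal: -s**3/2 - 6*s**2 - 13*s/2 + 4 = -4*s**2 - 5*s + 4, so -s**3/2 - 2*s**2 - 3*s/2 = 0, which factors as -s*(s + 1)*(s + 3)/2 = 0. The curves meet at s = -3, -1, 0.
On [-3, -1], w = -4*s**2 - 5*s + 4 is on top; that piece has area ∫[-3,-1] (-(-s**3/2 - 2*s**2 - 3*s/2)) ds = 4/3.
On [-1, 0], w = -s**3/2 - 6*s**2 - 13*s/2 + 4 is on top; that piece has area ∫[-1,0] (-s**3/2 - 2*s**2 - 3*s/2) ds = 5/24.
Total enclosed area = 4/3 + 5/24 = 37/24.

37/24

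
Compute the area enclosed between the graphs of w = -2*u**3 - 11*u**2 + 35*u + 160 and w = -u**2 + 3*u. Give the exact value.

5137/6

Set the curves equal: -2*u**3 - 11*u**2 + 35*u + 160 = -u**2 + 3*u, so -2*u**3 - 10*u**2 + 32*u + 160 = 0, which factors as -2*(u - 4)*(u + 4)*(u + 5) = 0. The curves meet at u = -5, -4, 4.
On [-5, -4], w = -u**2 + 3*u is on top; that piece has area ∫[-5,-4] (-(-2*u**3 - 10*u**2 + 32*u + 160)) du = 17/6.
On [-4, 4], w = -2*u**3 - 11*u**2 + 35*u + 160 is on top; that piece has area ∫[-4,4] (-2*u**3 - 10*u**2 + 32*u + 160) du = 2560/3.
Total enclosed area = 17/6 + 2560/3 = 5137/6.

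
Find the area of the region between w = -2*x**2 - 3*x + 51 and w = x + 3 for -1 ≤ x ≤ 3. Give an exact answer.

472/3

On [-1, 3], (-2*x**2 - 3*x + 51) - (x + 3) = -2*x**2 - 4*x + 48 is ≥ 0 throughout, so the area is a single integral of |-2*x**2 - 4*x + 48|.
∫[-1,3] (-2*x**2 - 4*x + 48) dx = 472/3.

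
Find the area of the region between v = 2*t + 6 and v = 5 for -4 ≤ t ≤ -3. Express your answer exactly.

On [-4, -3], (2*t + 6) - (5) = 2*t + 1 is ≤ 0 throughout, so the area is a single integral of |2*t + 1|.
∫[-4,-3] (2*t + 1) dt = -6; the area of that piece is 6.

6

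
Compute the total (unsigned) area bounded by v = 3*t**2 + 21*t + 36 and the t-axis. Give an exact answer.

1/2

The curve meets the t-axis where 3*t**2 + 21*t + 36 = 0, i.e. 3*(t + 3)*(t + 4) = 0, at t = -4, -3.
On [-4, -3] the curve lies below the axis; ∫[-4,-3] (3*t**2 + 21*t + 36) dt = -1/2, giving area 1/2.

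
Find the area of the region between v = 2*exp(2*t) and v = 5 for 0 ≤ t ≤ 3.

-19 - 11*log(2)/2 + log(10)/2 + 9*log(5)/2 + exp(6)

The difference (2*exp(2*t)) - (5) = 2*exp(2*t) - 5 changes sign at t = -log(2)/2 + log(5)/2 inside [0, 3], so split the integral there.
∫[0,-log(2)/2 + log(5)/2] (2*exp(2*t) - 5) dt = log(4*sqrt(10)/125) + 3/2; the area of that piece is -3/2 + log(25*sqrt(10)/8).
∫[-log(2)/2 + log(5)/2,3] (2*exp(2*t) - 5) dt = -35/2 - 5*log(2)/2 + 5*log(5)/2 + exp(6).
Total area = (-3/2 + log(25*sqrt(10)/8)) + (-35/2 - 5*log(2)/2 + 5*log(5)/2 + exp(6)) = -19 - 11*log(2)/2 + log(10)/2 + 9*log(5)/2 + exp(6).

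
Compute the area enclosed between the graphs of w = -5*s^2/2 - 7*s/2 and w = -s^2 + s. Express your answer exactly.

27/4

Set the curves equal: -5*s^2/2 - 7*s/2 = -s^2 + s, so -3*s^2/2 - 9*s/2 = 0, which factors as -3*s*(s + 3)/2 = 0. The curves meet at s = -3, 0.
On [-3, 0], w = -5*s^2/2 - 7*s/2 is on top; that piece has area ∫[-3,0] (-3*s^2/2 - 9*s/2) ds = 27/4.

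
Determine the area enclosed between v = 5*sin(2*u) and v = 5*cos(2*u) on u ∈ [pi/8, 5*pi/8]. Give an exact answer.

On [pi/8, 5*pi/8], (5*sin(2*u)) - (5*cos(2*u)) = 5*sin(2*u) - 5*cos(2*u) is ≥ 0 throughout, so the area is a single integral of |5*sin(2*u) - 5*cos(2*u)|.
∫[pi/8,5*pi/8] (5*sin(2*u) - 5*cos(2*u)) du = 5*sqrt(2).

5*sqrt(2)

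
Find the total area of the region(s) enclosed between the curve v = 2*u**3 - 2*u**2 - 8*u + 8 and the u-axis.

71/3

The curve meets the u-axis where 2*u**3 - 2*u**2 - 8*u + 8 = 0, i.e. 2*(u - 2)*(u - 1)*(u + 2) = 0, at u = -2, 1, 2.
On [-2, 1] the curve lies above the axis; ∫[-2,1] (2*u**3 - 2*u**2 - 8*u + 8) du = 45/2, giving area 45/2.
On [1, 2] the curve lies below the axis; ∫[1,2] (2*u**3 - 2*u**2 - 8*u + 8) du = -7/6, giving area 7/6.
Total area = 45/2 + 7/6 = 71/3.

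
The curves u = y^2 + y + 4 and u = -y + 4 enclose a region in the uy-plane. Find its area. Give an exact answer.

4/3

Both boundary curves give u as a function of y, so integrate with respect to y. Setting them equal: y^2 + 2*y = 0, i.e. y*(y + 2) = 0, so they meet at y = -2, 0.
For y in [-2, 0], u = y^2 + y + 4 is on the left; area = ∫[-2,0] (-(y^2 + 2*y)) dy = 4/3.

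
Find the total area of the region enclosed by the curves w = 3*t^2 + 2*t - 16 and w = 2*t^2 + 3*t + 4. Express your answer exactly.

Set the curves equal: 3*t^2 + 2*t - 16 = 2*t^2 + 3*t + 4, so t^2 - t - 20 = 0, which factors as (t - 5)*(t + 4) = 0. The curves meet at t = -4, 5.
On [-4, 5], w = 2*t^2 + 3*t + 4 is on top; that piece has area ∫[-4,5] (-(t^2 - t - 20)) dt = 243/2.

243/2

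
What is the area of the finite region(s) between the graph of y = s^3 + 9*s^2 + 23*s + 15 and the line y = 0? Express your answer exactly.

The curve meets the s-axis where s^3 + 9*s^2 + 23*s + 15 = 0, i.e. (s + 1)*(s + 3)*(s + 5) = 0, at s = -5, -3, -1.
On [-5, -3] the curve lies above the axis; ∫[-5,-3] (s^3 + 9*s^2 + 23*s + 15) ds = 4, giving area 4.
On [-3, -1] the curve lies below the axis; ∫[-3,-1] (s^3 + 9*s^2 + 23*s + 15) ds = -4, giving area 4.
Total area = 4 + 4 = 8.

8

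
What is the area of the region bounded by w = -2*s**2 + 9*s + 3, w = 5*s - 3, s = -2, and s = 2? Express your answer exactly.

68/3

The difference (-2*s**2 + 9*s + 3) - (5*s - 3) = -2*s**2 + 4*s + 6 changes sign at s = -1 inside [-2, 2], so split the integral there.
∫[-2,-1] (-2*s**2 + 4*s + 6) ds = -14/3; the area of that piece is 14/3.
∫[-1,2] (-2*s**2 + 4*s + 6) ds = 18.
Total area = 14/3 + 18 = 68/3.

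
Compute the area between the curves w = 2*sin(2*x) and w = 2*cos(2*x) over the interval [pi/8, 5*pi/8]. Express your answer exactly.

On [pi/8, 5*pi/8], (2*sin(2*x)) - (2*cos(2*x)) = 2*sin(2*x) - 2*cos(2*x) is ≥ 0 throughout, so the area is a single integral of |2*sin(2*x) - 2*cos(2*x)|.
∫[pi/8,5*pi/8] (2*sin(2*x) - 2*cos(2*x)) dx = 2*sqrt(2).

2*sqrt(2)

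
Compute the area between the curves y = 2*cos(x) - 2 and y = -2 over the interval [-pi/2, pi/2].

On [-pi/2, pi/2], (2*cos(x) - 2) - (-2) = 2*cos(x) is ≥ 0 throughout, so the area is a single integral of |2*cos(x)|.
∫[-pi/2,pi/2] (2*cos(x)) dx = 4.

4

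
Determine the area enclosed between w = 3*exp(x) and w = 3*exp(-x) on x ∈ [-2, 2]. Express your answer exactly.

The difference (3*exp(x)) - (3*exp(-x)) = 3*exp(x) - 3*exp(-x) changes sign at x = 0 inside [-2, 2], so split the integral there.
∫[-2,0] (3*exp(x) - 3*exp(-x)) dx = -3*exp(2) - 3*exp(-2) + 6; the area of that piece is -6 + 3*exp(-2) + 3*exp(2).
∫[0,2] (3*exp(x) - 3*exp(-x)) dx = -6 + 3*exp(-2) + 3*exp(2).
Total area = (-6 + 3*exp(-2) + 3*exp(2)) + (-6 + 3*exp(-2) + 3*exp(2)) = -12 + 6*exp(-2) + 6*exp(2).

-12 + 6*exp(-2) + 6*exp(2)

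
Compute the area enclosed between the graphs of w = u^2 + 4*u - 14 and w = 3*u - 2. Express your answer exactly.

343/6

Set the curves equal: u^2 + 4*u - 14 = 3*u - 2, so u^2 + u - 12 = 0, which factors as (u - 3)*(u + 4) = 0. The curves meet at u = -4, 3.
On [-4, 3], w = 3*u - 2 is on top; that piece has area ∫[-4,3] (-(u^2 + u - 12)) du = 343/6.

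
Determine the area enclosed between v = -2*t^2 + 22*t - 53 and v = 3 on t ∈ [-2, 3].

On [-2, 3], (-2*t^2 + 22*t - 53) - (3) = -2*t^2 + 22*t - 56 is ≤ 0 throughout, so the area is a single integral of |-2*t^2 + 22*t - 56|.
∫[-2,3] (-2*t^2 + 22*t - 56) dt = -745/3; the area of that piece is 745/3.

745/3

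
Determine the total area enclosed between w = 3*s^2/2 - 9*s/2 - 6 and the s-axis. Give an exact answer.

The curve meets the s-axis where 3*s^2/2 - 9*s/2 - 6 = 0, i.e. 3*(s - 4)*(s + 1)/2 = 0, at s = -1, 4.
On [-1, 4] the curve lies below the axis; ∫[-1,4] (3*s^2/2 - 9*s/2 - 6) ds = -125/4, giving area 125/4.

125/4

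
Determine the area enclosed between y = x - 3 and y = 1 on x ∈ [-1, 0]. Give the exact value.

On [-1, 0], (x - 3) - (1) = x - 4 is ≤ 0 throughout, so the area is a single integral of |x - 4|.
∫[-1,0] (x - 4) dx = -9/2; the area of that piece is 9/2.

9/2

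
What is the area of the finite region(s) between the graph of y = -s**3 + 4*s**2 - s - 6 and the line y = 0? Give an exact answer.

71/6

The curve meets the s-axis where -s**3 + 4*s**2 - s - 6 = 0, i.e. -(s - 3)*(s - 2)*(s + 1) = 0, at s = -1, 2, 3.
On [-1, 2] the curve lies below the axis; ∫[-1,2] (-s**3 + 4*s**2 - s - 6) ds = -45/4, giving area 45/4.
On [2, 3] the curve lies above the axis; ∫[2,3] (-s**3 + 4*s**2 - s - 6) ds = 7/12, giving area 7/12.
Total area = 45/4 + 7/12 = 71/6.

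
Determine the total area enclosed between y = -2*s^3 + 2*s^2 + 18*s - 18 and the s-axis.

The curve meets the s-axis where -2*s^3 + 2*s^2 + 18*s - 18 = 0, i.e. -2*(s - 3)*(s - 1)*(s + 3) = 0, at s = -3, 1, 3.
On [-3, 1] the curve lies below the axis; ∫[-3,1] (-2*s^3 + 2*s^2 + 18*s - 18) ds = -256/3, giving area 256/3.
On [1, 3] the curve lies above the axis; ∫[1,3] (-2*s^3 + 2*s^2 + 18*s - 18) ds = 40/3, giving area 40/3.
Total area = 256/3 + 40/3 = 296/3.

296/3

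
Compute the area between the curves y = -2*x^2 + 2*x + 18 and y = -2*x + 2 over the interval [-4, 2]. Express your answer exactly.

The difference (-2*x^2 + 2*x + 18) - (-2*x + 2) = -2*x^2 + 4*x + 16 changes sign at x = -2 inside [-4, 2], so split the integral there.
∫[-4,-2] (-2*x^2 + 4*x + 16) dx = -88/3; the area of that piece is 88/3.
∫[-2,2] (-2*x^2 + 4*x + 16) dx = 160/3.
Total area = 88/3 + 160/3 = 248/3.

248/3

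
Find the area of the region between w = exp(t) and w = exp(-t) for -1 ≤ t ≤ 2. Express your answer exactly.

The difference (exp(t)) - (exp(-t)) = exp(t) - exp(-t) changes sign at t = 0 inside [-1, 2], so split the integral there.
∫[-1,0] (exp(t) - exp(-t)) dt = -exp(1) - exp(-1) + 2; the area of that piece is -2 + exp(-1) + exp(1).
∫[0,2] (exp(t) - exp(-t)) dt = -2 + exp(-2) + exp(2).
Total area = (-2 + exp(-1) + exp(1)) + (-2 + exp(-2) + exp(2)) = -4 + exp(-2) + exp(-1) + exp(1) + exp(2).

-4 + exp(-2) + exp(-1) + exp(1) + exp(2)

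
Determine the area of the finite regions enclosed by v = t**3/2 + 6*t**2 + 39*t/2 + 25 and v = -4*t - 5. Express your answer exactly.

1/4

Set the curves equal: t**3/2 + 6*t**2 + 39*t/2 + 25 = -4*t - 5, so t**3/2 + 6*t**2 + 47*t/2 + 30 = 0, which factors as (t + 3)*(t + 4)*(t + 5)/2 = 0. The curves meet at t = -5, -4, -3.
On [-5, -4], v = t**3/2 + 6*t**2 + 39*t/2 + 25 is on top; that piece has area ∫[-5,-4] (t**3/2 + 6*t**2 + 47*t/2 + 30) dt = 1/8.
On [-4, -3], v = -4*t - 5 is on top; that piece has area ∫[-4,-3] (-(t**3/2 + 6*t**2 + 47*t/2 + 30)) dt = 1/8.
Total enclosed area = 1/8 + 1/8 = 1/4.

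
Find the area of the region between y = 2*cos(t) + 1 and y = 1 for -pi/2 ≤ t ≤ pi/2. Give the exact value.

4

On [-pi/2, pi/2], (2*cos(t) + 1) - (1) = 2*cos(t) is ≥ 0 throughout, so the area is a single integral of |2*cos(t)|.
∫[-pi/2,pi/2] (2*cos(t)) dt = 4.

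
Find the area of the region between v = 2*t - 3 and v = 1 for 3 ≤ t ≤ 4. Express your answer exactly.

On [3, 4], (2*t - 3) - (1) = 2*t - 4 is ≥ 0 throughout, so the area is a single integral of |2*t - 4|.
∫[3,4] (2*t - 4) dt = 3.

3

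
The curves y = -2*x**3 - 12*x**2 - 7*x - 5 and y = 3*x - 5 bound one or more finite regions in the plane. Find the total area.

Set the curves equal: -2*x**3 - 12*x**2 - 7*x - 5 = 3*x - 5, so -2*x**3 - 12*x**2 - 10*x = 0, which factors as -2*x*(x + 1)*(x + 5) = 0. The curves meet at x = -5, -1, 0.
On [-5, -1], y = 3*x - 5 is on top; that piece has area ∫[-5,-1] (-(-2*x**3 - 12*x**2 - 10*x)) dx = 64.
On [-1, 0], y = -2*x**3 - 12*x**2 - 7*x - 5 is on top; that piece has area ∫[-1,0] (-2*x**3 - 12*x**2 - 10*x) dx = 3/2.
Total enclosed area = 64 + 3/2 = 131/2.

131/2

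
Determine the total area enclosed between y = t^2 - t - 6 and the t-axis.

125/6

The curve meets the t-axis where t^2 - t - 6 = 0, i.e. (t - 3)*(t + 2) = 0, at t = -2, 3.
On [-2, 3] the curve lies below the axis; ∫[-2,3] (t^2 - t - 6) dt = -125/6, giving area 125/6.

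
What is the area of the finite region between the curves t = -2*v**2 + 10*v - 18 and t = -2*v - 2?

8/3

Both boundary curves give t as a function of v, so integrate with respect to v. Setting them equal: -2*v**2 + 12*v - 16 = 0, i.e. -2*(v - 4)*(v - 2) = 0, so they meet at v = 2, 4.
For v in [2, 4], t = -2*v**2 + 10*v - 18 is on the right; area = ∫[2,4] (-2*v**2 + 12*v - 16) dv = 8/3.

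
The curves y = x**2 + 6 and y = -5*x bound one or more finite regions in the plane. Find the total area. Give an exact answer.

Set the curves equal: x**2 + 6 = -5*x, so x**2 + 5*x + 6 = 0, which factors as (x + 2)*(x + 3) = 0. The curves meet at x = -3, -2.
On [-3, -2], y = -5*x is on top; that piece has area ∫[-3,-2] (-(x**2 + 5*x + 6)) dx = 1/6.

1/6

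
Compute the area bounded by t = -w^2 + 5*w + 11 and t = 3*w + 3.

36

Both boundary curves give t as a function of w, so integrate with respect to w. Setting them equal: -w^2 + 2*w + 8 = 0, i.e. -(w - 4)*(w + 2) = 0, so they meet at w = -2, 4.
For w in [-2, 4], t = -w^2 + 5*w + 11 is on the right; area = ∫[-2,4] (-w^2 + 2*w + 8) dw = 36.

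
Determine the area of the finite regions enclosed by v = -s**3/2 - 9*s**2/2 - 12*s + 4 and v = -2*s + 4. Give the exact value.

131/8

Set the curves equal: -s**3/2 - 9*s**2/2 - 12*s + 4 = -2*s + 4, so -s**3/2 - 9*s**2/2 - 10*s = 0, which factors as -s*(s + 4)*(s + 5)/2 = 0. The curves meet at s = -5, -4, 0.
On [-5, -4], v = -2*s + 4 is on top; that piece has area ∫[-5,-4] (-(-s**3/2 - 9*s**2/2 - 10*s)) ds = 3/8.
On [-4, 0], v = -s**3/2 - 9*s**2/2 - 12*s + 4 is on top; that piece has area ∫[-4,0] (-s**3/2 - 9*s**2/2 - 10*s) ds = 16.
Total enclosed area = 3/8 + 16 = 131/8.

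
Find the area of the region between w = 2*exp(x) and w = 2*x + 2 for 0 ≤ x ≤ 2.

On [0, 2], (2*exp(x)) - (2*x + 2) = -2*x + 2*exp(x) - 2 is ≥ 0 throughout, so the area is a single integral of |-2*x + 2*exp(x) - 2|.
∫[0,2] (-2*x + 2*exp(x) - 2) dx = -10 + 2*exp(2).

-10 + 2*exp(2)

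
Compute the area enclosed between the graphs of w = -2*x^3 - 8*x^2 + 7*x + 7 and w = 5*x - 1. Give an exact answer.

253/6

Set the curves equal: -2*x^3 - 8*x^2 + 7*x + 7 = 5*x - 1, so -2*x^3 - 8*x^2 + 2*x + 8 = 0, which factors as -2*(x - 1)*(x + 1)*(x + 4) = 0. The curves meet at x = -4, -1, 1.
On [-4, -1], w = 5*x - 1 is on top; that piece has area ∫[-4,-1] (-(-2*x^3 - 8*x^2 + 2*x + 8)) dx = 63/2.
On [-1, 1], w = -2*x^3 - 8*x^2 + 7*x + 7 is on top; that piece has area ∫[-1,1] (-2*x^3 - 8*x^2 + 2*x + 8) dx = 32/3.
Total enclosed area = 63/2 + 32/3 = 253/6.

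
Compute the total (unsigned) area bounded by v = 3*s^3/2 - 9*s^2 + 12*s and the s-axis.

The curve meets the s-axis where 3*s^3/2 - 9*s^2 + 12*s = 0, i.e. 3*s*(s - 4)*(s - 2)/2 = 0, at s = 0, 2, 4.
On [0, 2] the curve lies above the axis; ∫[0,2] (3*s^3/2 - 9*s^2 + 12*s) ds = 6, giving area 6.
On [2, 4] the curve lies below the axis; ∫[2,4] (3*s^3/2 - 9*s^2 + 12*s) ds = -6, giving area 6.
Total area = 6 + 6 = 12.

12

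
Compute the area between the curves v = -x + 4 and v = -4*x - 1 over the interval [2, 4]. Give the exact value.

On [2, 4], (-x + 4) - (-4*x - 1) = 3*x + 5 is ≥ 0 throughout, so the area is a single integral of |3*x + 5|.
∫[2,4] (3*x + 5) dx = 28.

28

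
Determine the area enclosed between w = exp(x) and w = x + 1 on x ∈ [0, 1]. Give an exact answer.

-5/2 + exp(1)

On [0, 1], (exp(x)) - (x + 1) = -x + exp(x) - 1 is ≥ 0 throughout, so the area is a single integral of |-x + exp(x) - 1|.
∫[0,1] (-x + exp(x) - 1) dx = -5/2 + exp(1).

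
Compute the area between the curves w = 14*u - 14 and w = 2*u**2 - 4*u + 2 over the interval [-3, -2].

221/3

On [-3, -2], (14*u - 14) - (2*u**2 - 4*u + 2) = -2*u**2 + 18*u - 16 is ≤ 0 throughout, so the area is a single integral of |-2*u**2 + 18*u - 16|.
∫[-3,-2] (-2*u**2 + 18*u - 16) du = -221/3; the area of that piece is 221/3.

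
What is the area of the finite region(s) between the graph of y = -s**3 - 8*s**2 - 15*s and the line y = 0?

253/12

The curve meets the s-axis where -s**3 - 8*s**2 - 15*s = 0, i.e. -s*(s + 3)*(s + 5) = 0, at s = -5, -3, 0.
On [-5, -3] the curve lies below the axis; ∫[-5,-3] (-s**3 - 8*s**2 - 15*s) ds = -16/3, giving area 16/3.
On [-3, 0] the curve lies above the axis; ∫[-3,0] (-s**3 - 8*s**2 - 15*s) ds = 63/4, giving area 63/4.
Total area = 16/3 + 63/4 = 253/12.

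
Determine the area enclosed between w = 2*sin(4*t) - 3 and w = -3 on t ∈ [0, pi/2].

The difference (2*sin(4*t) - 3) - (-3) = 2*sin(4*t) changes sign at t = pi/4 inside [0, pi/2], so split the integral there.
∫[0,pi/4] (2*sin(4*t)) dt = 1.
∫[pi/4,pi/2] (2*sin(4*t)) dt = -1; the area of that piece is 1.
Total area = 1 + 1 = 2.

2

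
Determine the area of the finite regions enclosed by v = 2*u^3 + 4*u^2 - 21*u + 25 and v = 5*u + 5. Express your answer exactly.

Set the curves equal: 2*u^3 + 4*u^2 - 21*u + 25 = 5*u + 5, so 2*u^3 + 4*u^2 - 26*u + 20 = 0, which factors as 2*(u - 2)*(u - 1)*(u + 5) = 0. The curves meet at u = -5, 1, 2.
On [-5, 1], v = 2*u^3 + 4*u^2 - 21*u + 25 is on top; that piece has area ∫[-5,1] (2*u^3 + 4*u^2 - 26*u + 20) du = 288.
On [1, 2], v = 5*u + 5 is on top; that piece has area ∫[1,2] (-(2*u^3 + 4*u^2 - 26*u + 20)) du = 13/6.
Total enclosed area = 288 + 13/6 = 1741/6.

1741/6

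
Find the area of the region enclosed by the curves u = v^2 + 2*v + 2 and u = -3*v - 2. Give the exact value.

Both boundary curves give u as a function of v, so integrate with respect to v. Setting them equal: v^2 + 5*v + 4 = 0, i.e. (v + 1)*(v + 4) = 0, so they meet at v = -4, -1.
For v in [-4, -1], u = v^2 + 2*v + 2 is on the left; area = ∫[-4,-1] (-(v^2 + 5*v + 4)) dv = 9/2.

9/2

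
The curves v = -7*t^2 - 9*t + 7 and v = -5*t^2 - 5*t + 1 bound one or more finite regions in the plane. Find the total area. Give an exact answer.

Set the curves equal: -7*t^2 - 9*t + 7 = -5*t^2 - 5*t + 1, so -2*t^2 - 4*t + 6 = 0, which factors as -2*(t - 1)*(t + 3) = 0. The curves meet at t = -3, 1.
On [-3, 1], v = -7*t^2 - 9*t + 7 is on top; that piece has area ∫[-3,1] (-2*t^2 - 4*t + 6) dt = 64/3.

64/3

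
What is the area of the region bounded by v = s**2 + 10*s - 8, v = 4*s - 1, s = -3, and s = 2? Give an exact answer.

The difference (s**2 + 10*s - 8) - (4*s - 1) = s**2 + 6*s - 7 changes sign at s = 1 inside [-3, 2], so split the integral there.
∫[-3,1] (s**2 + 6*s - 7) ds = -128/3; the area of that piece is 128/3.
∫[1,2] (s**2 + 6*s - 7) ds = 13/3.
Total area = 128/3 + 13/3 = 47.

47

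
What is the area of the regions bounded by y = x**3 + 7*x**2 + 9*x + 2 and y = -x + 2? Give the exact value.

Set the curves equal: x**3 + 7*x**2 + 9*x + 2 = -x + 2, so x**3 + 7*x**2 + 10*x = 0, which factors as x*(x + 2)*(x + 5) = 0. The curves meet at x = -5, -2, 0.
On [-5, -2], y = x**3 + 7*x**2 + 9*x + 2 is on top; that piece has area ∫[-5,-2] (x**3 + 7*x**2 + 10*x) dx = 63/4.
On [-2, 0], y = -x + 2 is on top; that piece has area ∫[-2,0] (-(x**3 + 7*x**2 + 10*x)) dx = 16/3.
Total enclosed area = 63/4 + 16/3 = 253/12.

253/12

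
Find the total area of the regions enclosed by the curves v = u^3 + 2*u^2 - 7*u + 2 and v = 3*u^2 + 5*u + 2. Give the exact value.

Set the curves equal: u^3 + 2*u^2 - 7*u + 2 = 3*u^2 + 5*u + 2, so u^3 - u^2 - 12*u = 0, which factors as u*(u - 4)*(u + 3) = 0. The curves meet at u = -3, 0, 4.
On [-3, 0], v = u^3 + 2*u^2 - 7*u + 2 is on top; that piece has area ∫[-3,0] (u^3 - u^2 - 12*u) du = 99/4.
On [0, 4], v = 3*u^2 + 5*u + 2 is on top; that piece has area ∫[0,4] (-(u^3 - u^2 - 12*u)) du = 160/3.
Total enclosed area = 99/4 + 160/3 = 937/12.

937/12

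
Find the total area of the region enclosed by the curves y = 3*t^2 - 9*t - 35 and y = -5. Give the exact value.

Set the curves equal: 3*t^2 - 9*t - 35 = -5, so 3*t^2 - 9*t - 30 = 0, which factors as 3*(t - 5)*(t + 2) = 0. The curves meet at t = -2, 5.
On [-2, 5], y = -5 is on top; that piece has area ∫[-2,5] (-(3*t^2 - 9*t - 30)) dt = 343/2.

343/2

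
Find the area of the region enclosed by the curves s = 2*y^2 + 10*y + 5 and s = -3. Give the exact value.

Both boundary curves give s as a function of y, so integrate with respect to y. Setting them equal: 2*y^2 + 10*y + 8 = 0, i.e. 2*(y + 1)*(y + 4) = 0, so they meet at y = -4, -1.
For y in [-4, -1], s = 2*y^2 + 10*y + 5 is on the left; area = ∫[-4,-1] (-(2*y^2 + 10*y + 8)) dy = 9.

9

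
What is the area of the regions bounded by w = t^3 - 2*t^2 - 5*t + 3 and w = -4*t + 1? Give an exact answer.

Set the curves equal: t^3 - 2*t^2 - 5*t + 3 = -4*t + 1, so t^3 - 2*t^2 - t + 2 = 0, which factors as (t - 2)*(t - 1)*(t + 1) = 0. The curves meet at t = -1, 1, 2.
On [-1, 1], w = t^3 - 2*t^2 - 5*t + 3 is on top; that piece has area ∫[-1,1] (t^3 - 2*t^2 - t + 2) dt = 8/3.
On [1, 2], w = -4*t + 1 is on top; that piece has area ∫[1,2] (-(t^3 - 2*t^2 - t + 2)) dt = 5/12.
Total enclosed area = 8/3 + 5/12 = 37/12.

37/12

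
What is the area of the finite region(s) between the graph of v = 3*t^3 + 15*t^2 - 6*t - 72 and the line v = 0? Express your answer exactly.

443/2

The curve meets the t-axis where 3*t^3 + 15*t^2 - 6*t - 72 = 0, i.e. 3*(t - 2)*(t + 3)*(t + 4) = 0, at t = -4, -3, 2.
On [-4, -3] the curve lies above the axis; ∫[-4,-3] (3*t^3 + 15*t^2 - 6*t - 72) dt = 11/4, giving area 11/4.
On [-3, 2] the curve lies below the axis; ∫[-3,2] (3*t^3 + 15*t^2 - 6*t - 72) dt = -875/4, giving area 875/4.
Total area = 11/4 + 875/4 = 443/2.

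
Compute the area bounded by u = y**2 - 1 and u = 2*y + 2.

Both boundary curves give u as a function of y, so integrate with respect to y. Setting them equal: y**2 - 2*y - 3 = 0, i.e. (y - 3)*(y + 1) = 0, so they meet at y = -1, 3.
For y in [-1, 3], u = y**2 - 1 is on the left; area = ∫[-1,3] (-(y**2 - 2*y - 3)) dy = 32/3.

32/3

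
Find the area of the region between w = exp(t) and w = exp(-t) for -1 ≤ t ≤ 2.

The difference (exp(t)) - (exp(-t)) = exp(t) - exp(-t) changes sign at t = 0 inside [-1, 2], so split the integral there.
∫[-1,0] (exp(t) - exp(-t)) dt = -exp(1) - exp(-1) + 2; the area of that piece is -2 + exp(-1) + exp(1).
∫[0,2] (exp(t) - exp(-t)) dt = -2 + exp(-2) + exp(2).
Total area = (-2 + exp(-1) + exp(1)) + (-2 + exp(-2) + exp(2)) = -4 + exp(-2) + exp(-1) + exp(1) + exp(2).

-4 + exp(-2) + exp(-1) + exp(1) + exp(2)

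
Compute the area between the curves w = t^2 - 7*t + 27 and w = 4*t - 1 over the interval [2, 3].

On [2, 3], (t^2 - 7*t + 27) - (4*t - 1) = t^2 - 11*t + 28 is ≥ 0 throughout, so the area is a single integral of |t^2 - 11*t + 28|.
∫[2,3] (t^2 - 11*t + 28) dt = 41/6.

41/6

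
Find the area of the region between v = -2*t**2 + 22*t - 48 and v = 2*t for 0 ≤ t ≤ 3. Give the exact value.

On [0, 3], (-2*t**2 + 22*t - 48) - (2*t) = -2*t**2 + 20*t - 48 is ≤ 0 throughout, so the area is a single integral of |-2*t**2 + 20*t - 48|.
∫[0,3] (-2*t**2 + 20*t - 48) dt = -72; the area of that piece is 72.

72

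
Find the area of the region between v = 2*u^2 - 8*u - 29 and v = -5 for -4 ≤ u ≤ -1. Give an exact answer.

The difference (2*u^2 - 8*u - 29) - (-5) = 2*u^2 - 8*u - 24 changes sign at u = -2 inside [-4, -1], so split the integral there.
∫[-4,-2] (2*u^2 - 8*u - 24) du = 112/3.
∫[-2,-1] (2*u^2 - 8*u - 24) du = -22/3; the area of that piece is 22/3.
Total area = 112/3 + 22/3 = 134/3.

134/3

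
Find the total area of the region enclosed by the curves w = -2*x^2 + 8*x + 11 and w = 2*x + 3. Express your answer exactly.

Set the curves equal: -2*x^2 + 8*x + 11 = 2*x + 3, so -2*x^2 + 6*x + 8 = 0, which factors as -2*(x - 4)*(x + 1) = 0. The curves meet at x = -1, 4.
On [-1, 4], w = -2*x^2 + 8*x + 11 is on top; that piece has area ∫[-1,4] (-2*x^2 + 6*x + 8) dx = 125/3.

125/3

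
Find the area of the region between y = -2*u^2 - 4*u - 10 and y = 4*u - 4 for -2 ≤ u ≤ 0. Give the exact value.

4

The difference (-2*u^2 - 4*u - 10) - (4*u - 4) = -2*u^2 - 8*u - 6 changes sign at u = -1 inside [-2, 0], so split the integral there.
∫[-2,-1] (-2*u^2 - 8*u - 6) du = 4/3.
∫[-1,0] (-2*u^2 - 8*u - 6) du = -8/3; the area of that piece is 8/3.
Total area = 4/3 + 8/3 = 4.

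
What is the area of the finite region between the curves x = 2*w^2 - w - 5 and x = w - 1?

Both boundary curves give x as a function of w, so integrate with respect to w. Setting them equal: 2*w^2 - 2*w - 4 = 0, i.e. 2*(w - 2)*(w + 1) = 0, so they meet at w = -1, 2.
For w in [-1, 2], x = 2*w^2 - w - 5 is on the left; area = ∫[-1,2] (-(2*w^2 - 2*w - 4)) dw = 9.

9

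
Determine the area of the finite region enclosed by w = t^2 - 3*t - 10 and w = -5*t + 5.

Set the curves equal: t^2 - 3*t - 10 = -5*t + 5, so t^2 + 2*t - 15 = 0, which factors as (t - 3)*(t + 5) = 0. The curves meet at t = -5, 3.
On [-5, 3], w = -5*t + 5 is on top; that piece has area ∫[-5,3] (-(t^2 + 2*t - 15)) dt = 256/3.

256/3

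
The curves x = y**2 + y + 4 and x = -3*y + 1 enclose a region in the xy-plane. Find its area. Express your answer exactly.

4/3

Both boundary curves give x as a function of y, so integrate with respect to y. Setting them equal: y**2 + 4*y + 3 = 0, i.e. (y + 1)*(y + 3) = 0, so they meet at y = -3, -1.
For y in [-3, -1], x = y**2 + y + 4 is on the left; area = ∫[-3,-1] (-(y**2 + 4*y + 3)) dy = 4/3.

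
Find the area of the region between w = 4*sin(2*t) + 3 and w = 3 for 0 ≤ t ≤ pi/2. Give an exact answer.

4

On [0, pi/2], (4*sin(2*t) + 3) - (3) = 4*sin(2*t) is ≥ 0 throughout, so the area is a single integral of |4*sin(2*t)|.
∫[0,pi/2] (4*sin(2*t)) dt = 4.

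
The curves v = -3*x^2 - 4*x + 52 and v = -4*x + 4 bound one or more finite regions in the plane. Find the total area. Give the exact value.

256

Set the curves equal: -3*x^2 - 4*x + 52 = -4*x + 4, so -3*x^2 + 48 = 0, which factors as -3*(x - 4)*(x + 4) = 0. The curves meet at x = -4, 4.
On [-4, 4], v = -3*x^2 - 4*x + 52 is on top; that piece has area ∫[-4,4] (-3*x^2 + 48) dx = 256.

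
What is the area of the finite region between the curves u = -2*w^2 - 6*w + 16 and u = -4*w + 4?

125/3

Both boundary curves give u as a function of w, so integrate with respect to w. Setting them equal: -2*w^2 - 2*w + 12 = 0, i.e. -2*(w - 2)*(w + 3) = 0, so they meet at w = -3, 2.
For w in [-3, 2], u = -2*w^2 - 6*w + 16 is on the right; area = ∫[-3,2] (-2*w^2 - 2*w + 12) dw = 125/3.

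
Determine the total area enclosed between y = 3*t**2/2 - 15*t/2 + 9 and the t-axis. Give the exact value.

The curve meets the t-axis where 3*t**2/2 - 15*t/2 + 9 = 0, i.e. 3*(t - 3)*(t - 2)/2 = 0, at t = 2, 3.
On [2, 3] the curve lies below the axis; ∫[2,3] (3*t**2/2 - 15*t/2 + 9) dt = -1/4, giving area 1/4.

1/4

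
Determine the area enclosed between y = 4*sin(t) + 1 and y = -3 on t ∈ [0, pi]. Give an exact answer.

On [0, pi], (4*sin(t) + 1) - (-3) = 4*sin(t) + 4 is ≥ 0 throughout, so the area is a single integral of |4*sin(t) + 4|.
∫[0,pi] (4*sin(t) + 4) dt = 8 + 4*pi.

8 + 4*pi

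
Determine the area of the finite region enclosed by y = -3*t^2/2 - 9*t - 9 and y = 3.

2

Set the curves equal: -3*t^2/2 - 9*t - 9 = 3, so -3*t^2/2 - 9*t - 12 = 0, which factors as -3*(t + 2)*(t + 4)/2 = 0. The curves meet at t = -4, -2.
On [-4, -2], y = -3*t^2/2 - 9*t - 9 is on top; that piece has area ∫[-4,-2] (-3*t^2/2 - 9*t - 12) dt = 2.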